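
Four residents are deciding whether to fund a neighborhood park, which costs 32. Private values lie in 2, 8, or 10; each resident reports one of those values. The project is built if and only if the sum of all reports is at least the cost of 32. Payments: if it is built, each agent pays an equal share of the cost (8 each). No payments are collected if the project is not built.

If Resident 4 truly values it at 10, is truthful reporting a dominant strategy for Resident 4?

Check each profile of the others' reports and compare truth against every alternative report.
Others report (2, 10, 10): truth gives 2, best alternative gives 0.
Others report (10, 2, 10): truth gives 2, best alternative gives 0.
Others report (10, 10, 2): truth gives 2, best alternative gives 0.
Others report (8, 8, 8): truth gives 2, best alternative gives 2.
Others report (8, 8, 10): truth gives 2, best alternative gives 2.
Others report (8, 10, 8): truth gives 2, best alternative gives 2.
(Remaining 21 profiles checked similarly; truth is weakly best in each.)
In every case the truthful report is at least as good as any alternative, so it is a dominant strategy.

Yes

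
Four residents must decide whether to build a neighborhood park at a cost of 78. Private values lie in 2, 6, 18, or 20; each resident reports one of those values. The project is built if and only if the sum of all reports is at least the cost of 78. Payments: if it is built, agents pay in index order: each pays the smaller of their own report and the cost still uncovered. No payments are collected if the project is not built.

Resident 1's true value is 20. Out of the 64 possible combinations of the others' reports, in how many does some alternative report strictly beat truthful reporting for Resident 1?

Others report (20, 20, 20): truth gives 0; report 18 gives 2 > 0. Violating.
Others report (2, 2, 2): truth gives 0; no alternative beats it.
Others report (2, 2, 6): truth gives 0; no alternative beats it.
(Checking all 64 profiles: 1 has a profitable deviation, 63 do not.)

1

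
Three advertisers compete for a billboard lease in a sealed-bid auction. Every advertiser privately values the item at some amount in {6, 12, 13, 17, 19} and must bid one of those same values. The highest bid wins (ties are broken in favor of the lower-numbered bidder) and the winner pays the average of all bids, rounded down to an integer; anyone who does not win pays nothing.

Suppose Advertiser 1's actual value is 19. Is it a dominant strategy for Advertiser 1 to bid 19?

No

Consider the case where Advertiser 2 bids 6 and Advertiser 3 bids 6.
Truthful bid 19: wins, pays 10, utility 19 - 10 = 9.
Bid 6 instead: wins, pays 6, utility 19 - 6 = 13.
Since 13 > 9, bidding 6 is strictly better here, so truthful bidding is not dominant.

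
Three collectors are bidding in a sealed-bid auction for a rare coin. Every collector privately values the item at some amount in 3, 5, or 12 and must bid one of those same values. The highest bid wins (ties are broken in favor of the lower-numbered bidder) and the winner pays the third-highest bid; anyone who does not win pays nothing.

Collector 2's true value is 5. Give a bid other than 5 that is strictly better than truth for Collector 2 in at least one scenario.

Suppose Collector 1 bids 3 and Collector 3 bids 12.
Bid 5: loses, pays 0, utility 0.
Bid 12: wins, pays 3, utility 5 - 3 = 2.
So bidding 12 beats truth here (2 > 0).

12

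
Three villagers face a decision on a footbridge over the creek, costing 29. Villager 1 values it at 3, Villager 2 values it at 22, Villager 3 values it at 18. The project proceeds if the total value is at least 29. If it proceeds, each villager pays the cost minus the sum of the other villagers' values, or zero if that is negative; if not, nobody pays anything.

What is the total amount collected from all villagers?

Total value 43 ≥ cost 29, so it is built.
Villager 1: others sum to 40; max(0, 29 - 40) = 0.
Villager 2: others sum to 21; max(0, 29 - 21) = 8.
Villager 3: others sum to 25; max(0, 29 - 25) = 4.
Total collected = 0 + 8 + 4 = 12.

12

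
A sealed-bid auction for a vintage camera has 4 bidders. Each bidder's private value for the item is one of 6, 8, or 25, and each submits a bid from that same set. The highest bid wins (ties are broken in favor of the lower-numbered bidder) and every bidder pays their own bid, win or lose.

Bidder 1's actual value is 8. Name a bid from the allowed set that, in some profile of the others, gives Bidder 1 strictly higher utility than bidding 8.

6

Suppose Bidder 2 bids 6, Bidder 3 bids 6 and Bidder 4 bids 6.
Bid 8: wins, pays 8, utility 8 - 8 = 0.
Bid 6: wins, pays 6, utility 8 - 6 = 2.
So bidding 6 beats truth here (2 > 0).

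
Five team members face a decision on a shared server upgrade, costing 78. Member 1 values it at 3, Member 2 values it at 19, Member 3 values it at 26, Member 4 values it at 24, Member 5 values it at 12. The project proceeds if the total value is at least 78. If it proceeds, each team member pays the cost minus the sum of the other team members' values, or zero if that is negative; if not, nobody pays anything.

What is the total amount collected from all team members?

Total value 84 ≥ cost 78, so it is built.
Member 1: others sum to 81; max(0, 78 - 81) = 0.
Member 2: others sum to 65; max(0, 78 - 65) = 13.
Member 3: others sum to 58; max(0, 78 - 58) = 20.
Member 4: others sum to 60; max(0, 78 - 60) = 18.
Member 5: others sum to 72; max(0, 78 - 72) = 6.
Total collected = 0 + 13 + 20 + 18 + 6 = 57.

57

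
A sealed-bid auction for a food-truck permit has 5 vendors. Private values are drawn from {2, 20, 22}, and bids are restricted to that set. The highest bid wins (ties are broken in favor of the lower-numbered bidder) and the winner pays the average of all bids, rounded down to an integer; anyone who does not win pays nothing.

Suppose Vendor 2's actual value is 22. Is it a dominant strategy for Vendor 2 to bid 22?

No

Consider the case where Vendor 1 bids 2, Vendor 3 bids 2, Vendor 4 bids 2 and Vendor 5 bids 2.
Truthful bid 22: wins, pays 6, utility 22 - 6 = 16.
Bid 20 instead: wins, pays 5, utility 22 - 5 = 17.
Since 17 > 16, bidding 20 is strictly better here, so truthful bidding is not dominant.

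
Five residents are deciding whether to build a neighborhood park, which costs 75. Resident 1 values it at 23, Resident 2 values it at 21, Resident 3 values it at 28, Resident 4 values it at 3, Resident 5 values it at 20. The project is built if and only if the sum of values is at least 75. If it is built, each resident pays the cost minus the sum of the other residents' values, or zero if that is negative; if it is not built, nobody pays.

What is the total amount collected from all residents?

Total value 95 ≥ cost 75, so it is built.
Resident 1: others sum to 72; max(0, 75 - 72) = 3.
Resident 2: others sum to 74; max(0, 75 - 74) = 1.
Resident 3: others sum to 67; max(0, 75 - 67) = 8.
Resident 4: others sum to 92; max(0, 75 - 92) = 0.
Resident 5: others sum to 75; max(0, 75 - 75) = 0.
Total collected = 3 + 1 + 8 + 0 + 0 = 12.

12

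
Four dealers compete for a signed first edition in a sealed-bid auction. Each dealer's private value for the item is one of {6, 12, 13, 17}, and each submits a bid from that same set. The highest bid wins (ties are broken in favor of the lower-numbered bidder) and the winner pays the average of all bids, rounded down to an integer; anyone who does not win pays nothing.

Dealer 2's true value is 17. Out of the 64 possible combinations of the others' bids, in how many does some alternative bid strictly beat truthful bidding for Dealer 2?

Others bid (6, 6, 6): truth gives 9; bid 12 gives 10 > 9. Violating.
Others bid (6, 6, 12): truth gives 7; bid 12 gives 8 > 7. Violating.
Others bid (6, 6, 13): truth gives 7; bid 13 gives 8 > 7. Violating.
Others bid (6, 12, 6): truth gives 7; bid 12 gives 8 > 7. Violating.
Others bid (6, 6, 17): truth gives 6; no alternative beats it.
Others bid (6, 12, 17): truth gives 4; no alternative beats it.
(Checking all 64 profiles: 18 have a profitable deviation, 46 do not.)

18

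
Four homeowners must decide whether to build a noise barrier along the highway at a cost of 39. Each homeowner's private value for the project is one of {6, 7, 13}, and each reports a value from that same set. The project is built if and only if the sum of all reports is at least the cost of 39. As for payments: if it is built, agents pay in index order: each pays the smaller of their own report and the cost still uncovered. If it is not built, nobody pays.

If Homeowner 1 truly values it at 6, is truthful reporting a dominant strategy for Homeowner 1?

Yes

Check each profile of the others' reports and compare truth against every alternative report.
Others report (6, 13, 13): truth gives 0, best alternative gives -1.
Others report (7, 13, 13): truth gives 0, best alternative gives -1.
Others report (13, 6, 13): truth gives 0, best alternative gives -1.
Others report (13, 7, 13): truth gives 0, best alternative gives -1.
Others report (13, 13, 6): truth gives 0, best alternative gives -1.
Others report (13, 13, 7): truth gives 0, best alternative gives -1.
(Remaining 21 profiles checked similarly; truth is weakly best in each.)
In every case the truthful report is at least as good as any alternative, so it is a dominant strategy.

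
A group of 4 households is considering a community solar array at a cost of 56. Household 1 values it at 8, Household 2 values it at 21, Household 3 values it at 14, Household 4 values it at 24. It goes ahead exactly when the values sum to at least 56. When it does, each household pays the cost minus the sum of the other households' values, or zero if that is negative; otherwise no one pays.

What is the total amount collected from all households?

Total value 67 ≥ cost 56, so it is built.
Household 1: others sum to 59; max(0, 56 - 59) = 0.
Household 2: others sum to 46; max(0, 56 - 46) = 10.
Household 3: others sum to 53; max(0, 56 - 53) = 3.
Household 4: others sum to 43; max(0, 56 - 43) = 13.
Total collected = 0 + 10 + 3 + 13 = 26.

26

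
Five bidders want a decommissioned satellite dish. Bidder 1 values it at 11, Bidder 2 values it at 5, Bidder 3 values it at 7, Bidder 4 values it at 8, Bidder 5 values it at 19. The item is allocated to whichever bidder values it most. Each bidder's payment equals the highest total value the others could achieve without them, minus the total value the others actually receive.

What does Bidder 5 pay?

11

Bidder 5 has the highest value and receives the item.
Without Bidder 5, the item would go to the next-highest value, 11, so the others could achieve 11.
With Bidder 5 present and winning, the others receive nothing, so their total is 0.
Payment = 11 - 0 = 11.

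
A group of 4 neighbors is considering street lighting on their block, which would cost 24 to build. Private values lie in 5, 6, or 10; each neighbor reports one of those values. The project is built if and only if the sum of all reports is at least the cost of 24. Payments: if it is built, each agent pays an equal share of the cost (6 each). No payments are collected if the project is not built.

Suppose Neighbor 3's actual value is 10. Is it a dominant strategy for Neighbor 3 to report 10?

Check each profile of the others' reports and compare truth against every alternative report.
Others report (5, 5, 5): truth gives 4, best alternative gives 0.
Others report (5, 5, 6): truth gives 4, best alternative gives 0.
Others report (5, 6, 5): truth gives 4, best alternative gives 0.
Others report (5, 6, 6): truth gives 4, best alternative gives 0.
Others report (6, 5, 5): truth gives 4, best alternative gives 0.
Others report (6, 5, 6): truth gives 4, best alternative gives 0.
(Remaining 21 profiles checked similarly; truth is weakly best in each.)
In every case the truthful report is at least as good as any alternative, so it is a dominant strategy.

Yes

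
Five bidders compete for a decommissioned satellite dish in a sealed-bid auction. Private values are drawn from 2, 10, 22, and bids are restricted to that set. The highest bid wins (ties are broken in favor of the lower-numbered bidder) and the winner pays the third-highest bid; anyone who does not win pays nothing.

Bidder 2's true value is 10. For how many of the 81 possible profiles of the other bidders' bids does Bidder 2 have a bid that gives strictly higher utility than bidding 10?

Others bid (2, 2, 2, 22): truth gives 0; bid 22 gives 8 > 0. Violating.
Others bid (2, 2, 22, 2): truth gives 0; bid 22 gives 8 > 0. Violating.
Others bid (2, 22, 2, 2): truth gives 0; bid 22 gives 8 > 0. Violating.
Others bid (10, 2, 2, 2): truth gives 0; bid 22 gives 8 > 0. Violating.
Others bid (2, 2, 2, 2): truth gives 8; no alternative beats it.
Others bid (2, 2, 2, 10): truth gives 8; no alternative beats it.
(Checking all 81 profiles: 4 have a profitable deviation, 77 do not.)

4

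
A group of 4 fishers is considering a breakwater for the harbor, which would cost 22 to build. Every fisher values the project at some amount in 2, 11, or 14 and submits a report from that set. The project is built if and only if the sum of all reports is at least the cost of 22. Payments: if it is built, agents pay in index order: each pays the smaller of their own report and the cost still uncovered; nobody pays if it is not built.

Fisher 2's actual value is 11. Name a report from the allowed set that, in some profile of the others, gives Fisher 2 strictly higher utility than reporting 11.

2

Suppose Fisher 1 reports 2, Fisher 3 reports 11 and Fisher 4 reports 11.
Report 11: project built, pays 11, utility 11 - 11 = 0.
Report 2: project built, pays 2, utility 11 - 2 = 9.
So reporting 2 beats truth here (9 > 0).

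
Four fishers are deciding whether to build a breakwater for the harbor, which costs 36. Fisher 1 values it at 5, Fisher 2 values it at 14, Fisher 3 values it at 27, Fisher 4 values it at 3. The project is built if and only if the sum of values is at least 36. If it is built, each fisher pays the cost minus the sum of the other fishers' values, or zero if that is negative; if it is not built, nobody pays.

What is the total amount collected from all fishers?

15

Total value 49 ≥ cost 36, so it is built.
Fisher 1: others sum to 44; max(0, 36 - 44) = 0.
Fisher 2: others sum to 35; max(0, 36 - 35) = 1.
Fisher 3: others sum to 22; max(0, 36 - 22) = 14.
Fisher 4: others sum to 46; max(0, 36 - 46) = 0.
Total collected = 0 + 1 + 14 + 0 = 15.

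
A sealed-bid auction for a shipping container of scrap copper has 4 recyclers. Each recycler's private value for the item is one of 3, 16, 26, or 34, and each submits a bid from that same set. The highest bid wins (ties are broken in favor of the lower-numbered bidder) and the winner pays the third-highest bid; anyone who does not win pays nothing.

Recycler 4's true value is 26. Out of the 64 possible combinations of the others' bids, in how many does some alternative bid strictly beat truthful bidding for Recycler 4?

Others bid (3, 3, 26): truth gives 0; bid 34 gives 23 > 0. Violating.
Others bid (3, 16, 26): truth gives 0; bid 34 gives 10 > 0. Violating.
Others bid (3, 26, 3): truth gives 0; bid 34 gives 23 > 0. Violating.
Others bid (3, 26, 16): truth gives 0; bid 34 gives 10 > 0. Violating.
Others bid (3, 3, 3): truth gives 23; no alternative beats it.
Others bid (3, 3, 16): truth gives 23; no alternative beats it.
(Checking all 64 profiles: 12 have a profitable deviation, 52 do not.)

12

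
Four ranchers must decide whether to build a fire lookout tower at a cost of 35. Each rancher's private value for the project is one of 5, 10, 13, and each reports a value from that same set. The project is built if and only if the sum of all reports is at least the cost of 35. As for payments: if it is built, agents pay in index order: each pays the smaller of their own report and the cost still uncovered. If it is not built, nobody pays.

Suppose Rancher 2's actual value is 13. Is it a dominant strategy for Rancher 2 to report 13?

Consider the case where Rancher 1 reports 5, Rancher 3 reports 10 and Rancher 4 reports 10.
Truthful report 13: project built, pays 13, utility 13 - 13 = 0.
Report 10 instead: project built, pays 10, utility 13 - 10 = 3.
Since 3 > 0, reporting 10 is strictly better here, so truthful reporting is not dominant.

No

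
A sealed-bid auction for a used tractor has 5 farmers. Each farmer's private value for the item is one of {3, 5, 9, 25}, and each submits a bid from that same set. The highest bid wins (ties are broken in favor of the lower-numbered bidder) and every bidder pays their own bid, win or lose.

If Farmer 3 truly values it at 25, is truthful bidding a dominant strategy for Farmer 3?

No

Consider the case where Farmer 1 bids 3, Farmer 2 bids 3, Farmer 4 bids 3 and Farmer 5 bids 3.
Truthful bid 25: wins, pays 25, utility 25 - 25 = 0.
Bid 5 instead: wins, pays 5, utility 25 - 5 = 20.
Since 20 > 0, bidding 5 is strictly better here, so truthful bidding is not dominant.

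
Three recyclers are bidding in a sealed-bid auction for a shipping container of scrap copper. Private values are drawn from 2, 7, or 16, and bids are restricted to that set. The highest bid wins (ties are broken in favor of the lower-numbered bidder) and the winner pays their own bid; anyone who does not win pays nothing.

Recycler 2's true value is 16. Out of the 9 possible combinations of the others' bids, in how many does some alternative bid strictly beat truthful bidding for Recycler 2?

Others bid (2, 2): truth gives 0; bid 7 gives 9 > 0. Violating.
Others bid (2, 7): truth gives 0; bid 7 gives 9 > 0. Violating.
Others bid (2, 16): truth gives 0; no alternative beats it.
Others bid (7, 2): truth gives 0; no alternative beats it.
(Checking all 9 profiles: 2 have a profitable deviation, 7 do not.)

2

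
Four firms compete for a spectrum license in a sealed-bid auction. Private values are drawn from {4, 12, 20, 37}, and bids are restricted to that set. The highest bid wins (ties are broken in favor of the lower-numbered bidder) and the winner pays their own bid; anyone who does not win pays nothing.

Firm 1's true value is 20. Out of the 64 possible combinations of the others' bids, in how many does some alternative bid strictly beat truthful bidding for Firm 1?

8

Others bid (4, 4, 4): truth gives 0; bid 4 gives 16 > 0. Violating.
Others bid (4, 4, 12): truth gives 0; bid 12 gives 8 > 0. Violating.
Others bid (4, 12, 4): truth gives 0; bid 12 gives 8 > 0. Violating.
Others bid (4, 12, 12): truth gives 0; bid 12 gives 8 > 0. Violating.
Others bid (4, 4, 20): truth gives 0; no alternative beats it.
Others bid (4, 4, 37): truth gives 0; no alternative beats it.
(Checking all 64 profiles: 8 have a profitable deviation, 56 do not.)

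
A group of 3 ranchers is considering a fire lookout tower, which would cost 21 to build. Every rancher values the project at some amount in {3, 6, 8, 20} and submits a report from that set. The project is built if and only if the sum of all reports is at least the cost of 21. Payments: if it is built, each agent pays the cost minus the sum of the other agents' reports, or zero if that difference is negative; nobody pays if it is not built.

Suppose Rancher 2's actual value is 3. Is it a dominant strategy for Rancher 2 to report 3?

Yes

Check each profile of the others' reports and compare truth against every alternative report.
Others report (8, 8): truth gives 0, best alternative gives -2.
Others report (3, 20): truth gives 3, best alternative gives 3.
Others report (6, 20): truth gives 3, best alternative gives 3.
Others report (8, 20): truth gives 3, best alternative gives 3.
Others report (20, 3): truth gives 3, best alternative gives 3.
Others report (20, 6): truth gives 3, best alternative gives 3.
(Remaining 10 profiles checked similarly; truth is weakly best in each.)
In every case the truthful report is at least as good as any alternative, so it is a dominant strategy.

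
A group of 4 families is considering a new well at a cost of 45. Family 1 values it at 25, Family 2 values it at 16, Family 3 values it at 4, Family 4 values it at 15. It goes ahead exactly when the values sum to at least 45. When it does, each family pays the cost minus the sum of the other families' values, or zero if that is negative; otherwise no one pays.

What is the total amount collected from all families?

Total value 60 ≥ cost 45, so it is built.
Family 1: others sum to 35; max(0, 45 - 35) = 10.
Family 2: others sum to 44; max(0, 45 - 44) = 1.
Family 3: others sum to 56; max(0, 45 - 56) = 0.
Family 4: others sum to 45; max(0, 45 - 45) = 0.
Total collected = 10 + 1 + 0 + 0 = 11.

11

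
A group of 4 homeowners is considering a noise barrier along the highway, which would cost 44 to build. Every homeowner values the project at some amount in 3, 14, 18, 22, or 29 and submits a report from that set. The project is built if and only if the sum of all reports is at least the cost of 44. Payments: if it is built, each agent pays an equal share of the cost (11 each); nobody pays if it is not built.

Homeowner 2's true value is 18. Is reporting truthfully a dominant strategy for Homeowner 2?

No

Consider the case where Homeowner 1 reports 3, Homeowner 3 reports 3 and Homeowner 4 reports 14.
Truthful report 18: project not built, utility 0.
Report 29 instead: project built, pays 11, utility 18 - 11 = 7.
Since 7 > 0, reporting 29 is strictly better here, so truthful reporting is not dominant.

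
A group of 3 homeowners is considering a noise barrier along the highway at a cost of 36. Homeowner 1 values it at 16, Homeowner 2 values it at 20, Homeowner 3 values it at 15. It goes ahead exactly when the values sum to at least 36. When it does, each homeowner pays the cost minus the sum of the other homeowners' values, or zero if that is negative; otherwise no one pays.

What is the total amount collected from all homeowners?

6

Total value 51 ≥ cost 36, so it is built.
Homeowner 1: others sum to 35; max(0, 36 - 35) = 1.
Homeowner 2: others sum to 31; max(0, 36 - 31) = 5.
Homeowner 3: others sum to 36; max(0, 36 - 36) = 0.
Total collected = 1 + 5 + 0 = 6.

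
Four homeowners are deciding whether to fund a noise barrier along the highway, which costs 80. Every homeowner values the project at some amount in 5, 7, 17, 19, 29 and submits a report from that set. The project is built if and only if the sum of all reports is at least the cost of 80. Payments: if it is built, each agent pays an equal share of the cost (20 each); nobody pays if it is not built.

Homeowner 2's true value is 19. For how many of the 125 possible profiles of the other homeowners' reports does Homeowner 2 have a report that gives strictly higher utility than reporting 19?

18

Others report (5, 29, 29): truth gives -1; report 5 gives 0 > -1. Violating.
Others report (7, 29, 29): truth gives -1; report 5 gives 0 > -1. Violating.
Others report (17, 17, 29): truth gives -1; report 5 gives 0 > -1. Violating.
Others report (17, 19, 29): truth gives -1; report 5 gives 0 > -1. Violating.
Others report (5, 5, 5): truth gives 0; no alternative beats it.
Others report (5, 5, 7): truth gives 0; no alternative beats it.
(Checking all 125 profiles: 18 have a profitable deviation, 107 do not.)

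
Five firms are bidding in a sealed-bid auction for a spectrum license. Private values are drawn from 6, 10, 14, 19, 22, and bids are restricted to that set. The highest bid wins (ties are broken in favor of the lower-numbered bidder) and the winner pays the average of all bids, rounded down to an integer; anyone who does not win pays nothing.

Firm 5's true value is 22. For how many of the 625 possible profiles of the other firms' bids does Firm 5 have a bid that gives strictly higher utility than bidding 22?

60

Others bid (6, 6, 6, 6): truth gives 13; bid 10 gives 16 > 13. Violating.
Others bid (6, 6, 6, 10): truth gives 12; bid 14 gives 14 > 12. Violating.
Others bid (6, 6, 10, 6): truth gives 12; bid 14 gives 14 > 12. Violating.
Others bid (6, 6, 10, 10): truth gives 12; bid 14 gives 13 > 12. Violating.
Others bid (6, 6, 6, 14): truth gives 12; no alternative beats it.
Others bid (6, 6, 6, 19): truth gives 11; no alternative beats it.
(Checking all 625 profiles: 60 have a profitable deviation, 565 do not.)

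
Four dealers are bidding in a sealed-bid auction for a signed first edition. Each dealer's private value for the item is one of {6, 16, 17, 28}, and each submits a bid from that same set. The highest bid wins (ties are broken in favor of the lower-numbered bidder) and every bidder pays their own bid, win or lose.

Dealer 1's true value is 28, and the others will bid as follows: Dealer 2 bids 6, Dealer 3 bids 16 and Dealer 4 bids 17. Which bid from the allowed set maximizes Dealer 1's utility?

Bid 6: loses but pays 6, utility -6.
Bid 16: loses but pays 16, utility -16.
Bid 17: wins, pays 17, utility 28 - 17 = 11.
Bid 28: wins, pays 28, utility 28 - 28 = 0.
The best choice is 17 with utility 11.

17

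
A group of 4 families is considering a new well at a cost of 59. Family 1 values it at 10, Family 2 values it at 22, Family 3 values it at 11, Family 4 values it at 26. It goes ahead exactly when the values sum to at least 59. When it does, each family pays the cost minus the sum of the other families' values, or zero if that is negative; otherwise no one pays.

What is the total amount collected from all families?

Total value 69 ≥ cost 59, so it is built.
Family 1: others sum to 59; max(0, 59 - 59) = 0.
Family 2: others sum to 47; max(0, 59 - 47) = 12.
Family 3: others sum to 58; max(0, 59 - 58) = 1.
Family 4: others sum to 43; max(0, 59 - 43) = 16.
Total collected = 0 + 12 + 1 + 16 = 29.

29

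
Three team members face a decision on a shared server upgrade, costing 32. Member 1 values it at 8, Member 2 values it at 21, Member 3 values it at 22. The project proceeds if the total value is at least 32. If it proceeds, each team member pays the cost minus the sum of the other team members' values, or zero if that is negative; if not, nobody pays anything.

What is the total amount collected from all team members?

Total value 51 ≥ cost 32, so it is built.
Member 1: others sum to 43; max(0, 32 - 43) = 0.
Member 2: others sum to 30; max(0, 32 - 30) = 2.
Member 3: others sum to 29; max(0, 32 - 29) = 3.
Total collected = 0 + 2 + 3 = 5.

5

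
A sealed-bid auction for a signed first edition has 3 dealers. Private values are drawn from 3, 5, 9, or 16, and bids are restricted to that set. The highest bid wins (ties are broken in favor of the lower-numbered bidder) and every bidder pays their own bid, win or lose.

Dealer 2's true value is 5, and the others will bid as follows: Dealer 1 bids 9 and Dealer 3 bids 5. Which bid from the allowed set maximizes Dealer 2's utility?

Bid 3: loses but pays 3, utility -3.
Bid 5: loses but pays 5, utility -5.
Bid 9: loses but pays 9, utility -9.
Bid 16: wins, pays 16, utility 5 - 16 = -11.
The best choice is 3 with utility -3.

3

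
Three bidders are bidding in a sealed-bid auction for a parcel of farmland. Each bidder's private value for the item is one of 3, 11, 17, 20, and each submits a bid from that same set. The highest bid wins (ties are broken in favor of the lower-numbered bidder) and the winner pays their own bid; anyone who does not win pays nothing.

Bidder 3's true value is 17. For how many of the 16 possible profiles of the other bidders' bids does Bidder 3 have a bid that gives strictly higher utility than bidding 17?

Others bid (3, 3): truth gives 0; bid 11 gives 6 > 0. Violating.
Others bid (3, 11): truth gives 0; no alternative beats it.
Others bid (3, 17): truth gives 0; no alternative beats it.
(Checking all 16 profiles: 1 has a profitable deviation, 15 do not.)

1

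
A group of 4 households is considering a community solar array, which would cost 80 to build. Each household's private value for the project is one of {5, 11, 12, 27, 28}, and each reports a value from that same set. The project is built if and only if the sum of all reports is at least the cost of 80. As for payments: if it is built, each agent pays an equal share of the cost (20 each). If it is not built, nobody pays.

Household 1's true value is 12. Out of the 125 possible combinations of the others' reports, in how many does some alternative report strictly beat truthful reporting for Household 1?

Others report (12, 28, 28): truth gives -8; report 5 gives 0 > -8. Violating.
Others report (28, 12, 28): truth gives -8; report 5 gives 0 > -8. Violating.
Others report (28, 28, 12): truth gives -8; report 5 gives 0 > -8. Violating.
Others report (5, 5, 5): truth gives 0; no alternative beats it.
Others report (5, 5, 11): truth gives 0; no alternative beats it.
(Checking all 125 profiles: 3 have a profitable deviation, 122 do not.)

3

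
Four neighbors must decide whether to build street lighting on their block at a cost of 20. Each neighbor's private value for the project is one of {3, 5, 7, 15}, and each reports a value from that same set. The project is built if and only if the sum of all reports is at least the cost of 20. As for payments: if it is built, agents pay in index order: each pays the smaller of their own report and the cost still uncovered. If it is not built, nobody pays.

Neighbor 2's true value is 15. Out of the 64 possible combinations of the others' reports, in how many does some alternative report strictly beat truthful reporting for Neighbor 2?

60

Others report (3, 3, 7): truth gives 0; report 7 gives 8 > 0. Violating.
Others report (3, 3, 15): truth gives 0; report 3 gives 12 > 0. Violating.
Others report (3, 5, 5): truth gives 0; report 7 gives 8 > 0. Violating.
Others report (3, 5, 7): truth gives 0; report 5 gives 10 > 0. Violating.
Others report (3, 3, 3): truth gives 0; no alternative beats it.
Others report (3, 3, 5): truth gives 0; no alternative beats it.
(Checking all 64 profiles: 60 have a profitable deviation, 4 do not.)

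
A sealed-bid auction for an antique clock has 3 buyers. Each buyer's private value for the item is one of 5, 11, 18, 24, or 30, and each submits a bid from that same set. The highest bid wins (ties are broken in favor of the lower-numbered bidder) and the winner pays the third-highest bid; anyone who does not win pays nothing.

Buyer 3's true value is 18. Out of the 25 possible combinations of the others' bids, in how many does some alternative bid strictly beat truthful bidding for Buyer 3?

Others bid (5, 18): truth gives 0; bid 24 gives 13 > 0. Violating.
Others bid (5, 24): truth gives 0; bid 30 gives 13 > 0. Violating.
Others bid (11, 18): truth gives 0; bid 24 gives 7 > 0. Violating.
Others bid (11, 24): truth gives 0; bid 30 gives 7 > 0. Violating.
Others bid (5, 5): truth gives 13; no alternative beats it.
Others bid (5, 11): truth gives 13; no alternative beats it.
(Checking all 25 profiles: 8 have a profitable deviation, 17 do not.)

8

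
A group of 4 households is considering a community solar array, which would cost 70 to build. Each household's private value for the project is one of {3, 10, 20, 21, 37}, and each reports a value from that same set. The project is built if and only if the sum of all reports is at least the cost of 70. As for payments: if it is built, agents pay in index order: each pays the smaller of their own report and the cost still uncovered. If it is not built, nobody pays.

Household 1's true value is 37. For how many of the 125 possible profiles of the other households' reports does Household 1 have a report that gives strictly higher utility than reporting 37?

Others report (3, 10, 37): truth gives 0; report 20 gives 17 > 0. Violating.
Others report (3, 20, 37): truth gives 0; report 10 gives 27 > 0. Violating.
Others report (3, 21, 37): truth gives 0; report 10 gives 27 > 0. Violating.
Others report (3, 37, 10): truth gives 0; report 20 gives 17 > 0. Violating.
Others report (3, 3, 3): truth gives 0; no alternative beats it.
Others report (3, 3, 10): truth gives 0; no alternative beats it.
(Checking all 125 profiles: 78 have a profitable deviation, 47 do not.)

78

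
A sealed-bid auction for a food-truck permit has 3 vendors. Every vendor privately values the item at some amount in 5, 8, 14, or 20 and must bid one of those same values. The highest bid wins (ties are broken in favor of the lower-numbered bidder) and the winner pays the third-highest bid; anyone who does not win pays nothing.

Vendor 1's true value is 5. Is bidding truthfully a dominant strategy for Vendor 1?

Yes

Check each profile of the others' bids and compare truth against every alternative bid.
Others bid (8, 8): truth gives 0, best alternative gives -3.
Others bid (5, 5): truth gives 0, best alternative gives 0.
Others bid (5, 8): truth gives 0, best alternative gives 0.
Others bid (5, 14): truth gives 0, best alternative gives 0.
Others bid (5, 20): truth gives 0, best alternative gives 0.
Others bid (8, 5): truth gives 0, best alternative gives 0.
(Remaining 10 profiles checked similarly; truth is weakly best in each.)
In every case the truthful bid is at least as good as any alternative, so it is a dominant strategy.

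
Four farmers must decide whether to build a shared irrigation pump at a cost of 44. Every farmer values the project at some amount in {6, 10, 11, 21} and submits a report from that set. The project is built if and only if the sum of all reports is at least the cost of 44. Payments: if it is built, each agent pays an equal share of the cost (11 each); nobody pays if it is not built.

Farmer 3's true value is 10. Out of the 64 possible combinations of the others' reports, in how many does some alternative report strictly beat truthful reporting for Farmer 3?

6

Others report (6, 10, 21): truth gives -1; report 6 gives 0 > -1. Violating.
Others report (6, 21, 10): truth gives -1; report 6 gives 0 > -1. Violating.
Others report (10, 6, 21): truth gives -1; report 6 gives 0 > -1. Violating.
Others report (10, 21, 6): truth gives -1; report 6 gives 0 > -1. Violating.
Others report (6, 6, 6): truth gives 0; no alternative beats it.
Others report (6, 6, 10): truth gives 0; no alternative beats it.
(Checking all 64 profiles: 6 have a profitable deviation, 58 do not.)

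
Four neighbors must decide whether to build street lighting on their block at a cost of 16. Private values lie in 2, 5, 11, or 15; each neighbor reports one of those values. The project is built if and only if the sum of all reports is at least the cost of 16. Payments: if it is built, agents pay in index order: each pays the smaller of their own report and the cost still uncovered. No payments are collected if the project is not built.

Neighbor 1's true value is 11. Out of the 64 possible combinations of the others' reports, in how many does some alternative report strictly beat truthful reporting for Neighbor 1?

60

Others report (2, 2, 11): truth gives 0; report 2 gives 9 > 0. Violating.
Others report (2, 2, 15): truth gives 0; report 2 gives 9 > 0. Violating.
Others report (2, 5, 5): truth gives 0; report 5 gives 6 > 0. Violating.
Others report (2, 5, 11): truth gives 0; report 2 gives 9 > 0. Violating.
Others report (2, 2, 2): truth gives 0; no alternative beats it.
Others report (2, 2, 5): truth gives 0; no alternative beats it.
(Checking all 64 profiles: 60 have a profitable deviation, 4 do not.)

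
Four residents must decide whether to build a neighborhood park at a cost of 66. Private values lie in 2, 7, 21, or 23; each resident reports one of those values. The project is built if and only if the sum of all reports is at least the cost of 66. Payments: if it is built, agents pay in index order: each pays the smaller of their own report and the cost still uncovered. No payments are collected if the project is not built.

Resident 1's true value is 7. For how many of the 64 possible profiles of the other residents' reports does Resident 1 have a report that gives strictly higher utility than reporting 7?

7

Others report (21, 21, 23): truth gives 0; report 2 gives 5 > 0. Violating.
Others report (21, 23, 21): truth gives 0; report 2 gives 5 > 0. Violating.
Others report (21, 23, 23): truth gives 0; report 2 gives 5 > 0. Violating.
Others report (23, 21, 21): truth gives 0; report 2 gives 5 > 0. Violating.
Others report (2, 2, 2): truth gives 0; no alternative beats it.
Others report (2, 2, 7): truth gives 0; no alternative beats it.
(Checking all 64 profiles: 7 have a profitable deviation, 57 do not.)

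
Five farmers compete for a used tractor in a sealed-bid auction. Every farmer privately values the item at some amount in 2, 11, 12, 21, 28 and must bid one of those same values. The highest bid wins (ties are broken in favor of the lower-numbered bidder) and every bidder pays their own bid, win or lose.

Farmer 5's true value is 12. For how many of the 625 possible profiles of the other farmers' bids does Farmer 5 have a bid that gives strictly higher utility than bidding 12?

610

Others bid (2, 2, 2, 2): truth gives 0; bid 11 gives 1 > 0. Violating.
Others bid (2, 2, 2, 12): truth gives -12; bid 2 gives -2 > -12. Violating.
Others bid (2, 2, 2, 21): truth gives -12; bid 2 gives -2 > -12. Violating.
Others bid (2, 2, 2, 28): truth gives -12; bid 2 gives -2 > -12. Violating.
Others bid (2, 2, 2, 11): truth gives 0; no alternative beats it.
Others bid (2, 2, 11, 2): truth gives 0; no alternative beats it.
(Checking all 625 profiles: 610 have a profitable deviation, 15 do not.)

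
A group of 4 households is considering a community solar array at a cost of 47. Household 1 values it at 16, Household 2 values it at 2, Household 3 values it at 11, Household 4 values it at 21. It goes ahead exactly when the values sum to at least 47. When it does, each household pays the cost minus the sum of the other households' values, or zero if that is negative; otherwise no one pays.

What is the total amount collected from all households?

Total value 50 ≥ cost 47, so it is built.
Household 1: others sum to 34; max(0, 47 - 34) = 13.
Household 2: others sum to 48; max(0, 47 - 48) = 0.
Household 3: others sum to 39; max(0, 47 - 39) = 8.
Household 4: others sum to 29; max(0, 47 - 29) = 18.
Total collected = 13 + 0 + 8 + 18 = 39.

39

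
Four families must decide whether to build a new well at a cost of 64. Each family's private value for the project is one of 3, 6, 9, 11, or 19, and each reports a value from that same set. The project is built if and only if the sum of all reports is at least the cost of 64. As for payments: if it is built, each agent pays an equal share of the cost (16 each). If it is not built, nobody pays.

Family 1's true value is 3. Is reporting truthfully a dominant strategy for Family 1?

Yes

Check each profile of the others' reports and compare truth against every alternative report.
Others report (3, 3, 3): truth gives 0, best alternative gives 0.
Others report (3, 3, 6): truth gives 0, best alternative gives 0.
Others report (3, 3, 9): truth gives 0, best alternative gives 0.
Others report (3, 3, 11): truth gives 0, best alternative gives 0.
Others report (3, 3, 19): truth gives 0, best alternative gives 0.
Others report (3, 6, 3): truth gives 0, best alternative gives 0.
(Remaining 119 profiles checked similarly; truth is weakly best in each.)
In every case the truthful report is at least as good as any alternative, so it is a dominant strategy.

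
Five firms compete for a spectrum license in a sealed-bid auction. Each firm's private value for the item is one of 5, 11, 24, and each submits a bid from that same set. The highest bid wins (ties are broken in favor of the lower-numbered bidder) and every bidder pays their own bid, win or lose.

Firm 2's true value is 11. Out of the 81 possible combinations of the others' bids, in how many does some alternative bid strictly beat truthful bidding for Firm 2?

73

Others bid (5, 5, 5, 24): truth gives -11; bid 5 gives -5 > -11. Violating.
Others bid (5, 5, 11, 24): truth gives -11; bid 5 gives -5 > -11. Violating.
Others bid (5, 5, 24, 5): truth gives -11; bid 5 gives -5 > -11. Violating.
Others bid (5, 5, 24, 11): truth gives -11; bid 5 gives -5 > -11. Violating.
Others bid (5, 5, 5, 5): truth gives 0; no alternative beats it.
Others bid (5, 5, 5, 11): truth gives 0; no alternative beats it.
(Checking all 81 profiles: 73 have a profitable deviation, 8 do not.)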